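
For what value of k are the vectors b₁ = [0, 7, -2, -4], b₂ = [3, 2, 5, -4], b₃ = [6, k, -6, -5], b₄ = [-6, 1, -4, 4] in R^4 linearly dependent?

The vectors are dependent exactly when the determinant of the matrix with rows b₁, b₂, b₃, b₄ vanishes.
Cofactor expansion gives det = 96*k - 300.
Solving 96*k - 300 = 0 yields k = 25/8.

k = 25/8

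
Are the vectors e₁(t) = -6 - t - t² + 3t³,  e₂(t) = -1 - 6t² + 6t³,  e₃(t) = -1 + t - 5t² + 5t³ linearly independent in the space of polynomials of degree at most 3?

linearly independent

Write each element as a coordinate vector in ℝ⁴ using {1, t, …, t³}.
Place the vectors as rows of a 3×4 matrix and reduce to echelon form.
The reduction yields 3 nonzero rows, so the rank is 3.
Since rank = 3 (the number of vectors), the set is linearly independent.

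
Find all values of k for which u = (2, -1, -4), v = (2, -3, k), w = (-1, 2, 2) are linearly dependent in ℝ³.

Dependence holds iff the 3×3 matrix [u v w] is singular.
Cofactor expansion gives det = -3*k - 12.
Solving -3*k - 12 = 0 yields k = -4.

k = -4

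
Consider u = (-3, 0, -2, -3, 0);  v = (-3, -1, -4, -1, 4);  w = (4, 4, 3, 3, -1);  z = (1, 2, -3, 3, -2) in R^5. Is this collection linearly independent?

Place the vectors as rows of a 4×5 matrix and reduce to echelon form.
The reduction yields 4 nonzero rows, so the rank is 4.
Since rank = 4 (the number of vectors), the set is linearly independent.

linearly independent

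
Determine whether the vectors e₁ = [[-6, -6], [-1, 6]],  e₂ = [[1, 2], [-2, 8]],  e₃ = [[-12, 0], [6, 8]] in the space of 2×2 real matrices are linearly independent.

linearly independent

Take coordinates with respect to the standard basis {E₁₁, E₁₂, E₂₁, E₂₂}.
Row-reduce the matrix whose columns are e₁, e₂, e₃.
The reduction yields 3 nonzero rows, so the rank is 3.
Since rank = 3 (the number of vectors), the set is linearly independent.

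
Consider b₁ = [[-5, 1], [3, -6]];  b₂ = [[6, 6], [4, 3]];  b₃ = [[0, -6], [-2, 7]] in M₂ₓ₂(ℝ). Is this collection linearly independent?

linearly independent

Write each element as a coordinate vector in ℝ⁴ using {E₁₁, E₁₂, E₂₁, E₂₂}.
Row-reduce the matrix whose columns are b₁, b₂, b₃.
The reduction yields 3 nonzero rows, so the rank is 3.
Since rank = 3 (the number of vectors), the set is linearly independent.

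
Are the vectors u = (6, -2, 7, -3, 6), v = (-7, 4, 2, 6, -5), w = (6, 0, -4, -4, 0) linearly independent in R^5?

Place the vectors as rows of a 3×5 matrix and reduce to echelon form.
The reduction yields 3 nonzero rows, so the rank is 3.
Since rank = 3 (the number of vectors), the set is linearly independent.

linearly independent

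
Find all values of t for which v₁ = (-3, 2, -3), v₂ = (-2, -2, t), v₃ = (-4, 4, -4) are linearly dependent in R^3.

The vectors are dependent exactly when the determinant of the matrix with rows v₁, v₂, v₃ vanishes.
The determinant works out to 4*t + 8.
This vanishes exactly when t = -2.

t = -2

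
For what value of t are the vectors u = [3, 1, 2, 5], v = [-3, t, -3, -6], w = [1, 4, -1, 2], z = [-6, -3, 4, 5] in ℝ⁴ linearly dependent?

Dependence holds iff the 4×4 matrix [u v w z] is singular.
The determinant works out to -83*t.
Solving -83*t = 0 yields t = 0.

t = 0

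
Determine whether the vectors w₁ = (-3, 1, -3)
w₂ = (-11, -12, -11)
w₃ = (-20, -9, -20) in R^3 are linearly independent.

linearly dependent

The matrix [w₁|w₂|w₃] has determinant 0.
A zero determinant means the columns are linearly dependent.
Indeed 3w₁ + w₂ - w₃ = 0.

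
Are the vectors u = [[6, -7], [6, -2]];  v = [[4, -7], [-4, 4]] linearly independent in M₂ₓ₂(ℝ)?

linearly independent

Take coordinates with respect to the standard basis {E₁₁, E₁₂, E₂₁, E₂₂}.
Row-reduce the matrix whose columns are u, v.
The reduction yields 2 nonzero rows, so the rank is 2.
Since rank = 2 (the number of vectors), the set is linearly independent.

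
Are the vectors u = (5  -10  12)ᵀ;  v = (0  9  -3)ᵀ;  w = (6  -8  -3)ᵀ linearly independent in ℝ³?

Row-reduce the matrix whose columns are u, v, w.
The reduction yields 3 nonzero rows, so the rank is 3.
Since rank = 3 (the number of vectors), the set is linearly independent.

linearly independent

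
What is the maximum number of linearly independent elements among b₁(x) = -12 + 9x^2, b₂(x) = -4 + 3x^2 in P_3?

1

Use coordinates relative to {1, x, …, x^3}.
Row-reduce the 2×4 matrix with these as rows.
Reduction leaves 1 leading entry, giving rank 1.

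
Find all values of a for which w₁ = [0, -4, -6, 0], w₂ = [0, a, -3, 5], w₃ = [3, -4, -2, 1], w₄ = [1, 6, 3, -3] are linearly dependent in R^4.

The set is linearly dependent precisely when det[w₁; w₂; w₃; w₄] = 0.
The determinant works out to -60*a - 560.
Solving -60*a - 560 = 0 yields a = -28/3.

a = -28/3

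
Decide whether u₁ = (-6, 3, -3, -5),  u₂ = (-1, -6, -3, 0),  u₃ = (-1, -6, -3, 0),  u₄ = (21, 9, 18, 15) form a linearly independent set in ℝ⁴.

The matrix [u₁|u₂|u₃|u₄] has determinant 0.
A zero determinant means the columns are linearly dependent.
Indeed u₂ - u₃ = 0.

linearly dependent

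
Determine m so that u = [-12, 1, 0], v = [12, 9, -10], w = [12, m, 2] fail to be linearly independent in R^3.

m = -3

The set is linearly dependent precisely when det[u; v; w] = 0.
Cofactor expansion gives det = -120*m - 360.
Setting this to zero gives m = -3.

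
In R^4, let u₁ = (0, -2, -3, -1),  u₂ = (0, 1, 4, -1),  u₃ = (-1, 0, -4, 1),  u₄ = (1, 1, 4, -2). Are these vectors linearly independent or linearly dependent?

Place the vectors as rows of a 4×4 matrix and reduce to echelon form.
The reduction yields 4 nonzero rows, so the rank is 4.
Since rank = 4 (the number of vectors), the set is linearly independent.

linearly independent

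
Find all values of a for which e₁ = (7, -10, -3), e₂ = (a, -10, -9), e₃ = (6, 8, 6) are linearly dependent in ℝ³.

a = -37/3

Place the vectors as rows of a 3×3 matrix; dependence ⇔ determinant zero.
Expanding, det = 36*a + 444.
This vanishes exactly when a = -37/3.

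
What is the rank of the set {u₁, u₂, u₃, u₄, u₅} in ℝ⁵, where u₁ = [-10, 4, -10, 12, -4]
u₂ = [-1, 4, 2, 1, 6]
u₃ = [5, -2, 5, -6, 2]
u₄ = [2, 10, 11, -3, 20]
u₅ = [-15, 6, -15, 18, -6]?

rank 2

Row-reduce the 5×5 matrix with these as rows.
Reduction leaves 2 leading entries, giving rank 2.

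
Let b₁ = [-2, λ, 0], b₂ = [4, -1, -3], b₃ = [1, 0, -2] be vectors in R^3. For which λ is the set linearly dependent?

Dependence holds iff the 3×3 matrix [b₁ b₂ b₃] is singular.
The determinant works out to 5*λ - 4.
Setting this to zero gives λ = 4/5.

λ = 4/5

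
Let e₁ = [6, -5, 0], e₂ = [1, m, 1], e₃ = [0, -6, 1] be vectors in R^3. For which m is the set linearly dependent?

m = -41/6

The vectors are dependent exactly when the determinant of the matrix with rows e₁, e₂, e₃ vanishes.
Expanding, det = 6*m + 41.
This vanishes exactly when m = -41/6.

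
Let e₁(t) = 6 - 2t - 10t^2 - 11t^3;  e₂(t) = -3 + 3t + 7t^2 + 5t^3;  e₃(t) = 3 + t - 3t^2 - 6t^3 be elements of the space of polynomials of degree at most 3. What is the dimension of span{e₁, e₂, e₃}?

Pass to coordinate vectors with respect to the basis {1, t, …, t^3}.
Form the matrix with e₁, e₂, e₃ as columns and reduce.
There are 2 pivot columns, so rank = 2.

2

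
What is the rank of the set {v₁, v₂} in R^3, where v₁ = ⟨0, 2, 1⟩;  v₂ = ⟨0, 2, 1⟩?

Put the 3×2 matrix [v₁|v₂] into echelon form.
The echelon form has 1 nonzero row, so the rank is 1.

rank 1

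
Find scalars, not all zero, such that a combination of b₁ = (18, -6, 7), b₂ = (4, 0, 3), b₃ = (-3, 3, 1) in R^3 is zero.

b₁ - 3b₂ + 2b₃ = 0

Solve the homogeneous system with b₁, b₂, b₃ as columns by row-reducing the coefficient matrix.
The free variable yields coefficients (1, -3, 2) (any nonzero multiple also works).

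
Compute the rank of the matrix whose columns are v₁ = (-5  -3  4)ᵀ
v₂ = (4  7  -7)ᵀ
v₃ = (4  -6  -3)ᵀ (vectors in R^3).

rank 3

Row-reduce the 3×3 matrix with these as rows.
The echelon form has 3 nonzero rows, so the rank is 3.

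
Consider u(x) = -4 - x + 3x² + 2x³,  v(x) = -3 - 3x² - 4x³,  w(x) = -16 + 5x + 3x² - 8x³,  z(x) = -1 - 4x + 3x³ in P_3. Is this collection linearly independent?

Write each element as a coordinate vector in ℝ⁴ using {1, x, …, x³}.
Form the 4×4 matrix with these as columns; its determinant is 0.
A zero determinant means the columns are linearly dependent.

linearly dependent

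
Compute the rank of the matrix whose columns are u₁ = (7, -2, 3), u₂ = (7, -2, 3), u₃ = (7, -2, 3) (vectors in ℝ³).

rank 1

Apply Gaussian elimination to the matrix whose rows are u₁, u₂, u₃.
Reduction leaves 1 leading entry, giving rank 1.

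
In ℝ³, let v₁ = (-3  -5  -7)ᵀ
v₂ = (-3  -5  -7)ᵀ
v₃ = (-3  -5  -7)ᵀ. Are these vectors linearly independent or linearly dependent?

linearly dependent

Two of the vectors are equal, giving an immediate dependence.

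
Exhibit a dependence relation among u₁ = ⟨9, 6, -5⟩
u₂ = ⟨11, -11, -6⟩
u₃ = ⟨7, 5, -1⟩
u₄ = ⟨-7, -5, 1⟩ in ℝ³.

u₃ + u₄ = 0

Row-reduce the matrix with u₁, u₂, u₃, u₄ as columns; the null space gives the coefficients.
A generator of the null space is (0, 0, 1, 1).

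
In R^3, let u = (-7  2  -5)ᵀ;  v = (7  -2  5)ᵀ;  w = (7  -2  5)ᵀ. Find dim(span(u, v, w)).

Apply Gaussian elimination to the matrix whose rows are u, v, w.
The echelon form has 1 nonzero row, so the rank is 1.

dim = 1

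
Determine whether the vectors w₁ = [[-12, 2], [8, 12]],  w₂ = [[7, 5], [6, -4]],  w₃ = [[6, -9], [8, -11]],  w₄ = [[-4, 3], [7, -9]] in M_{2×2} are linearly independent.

linearly independent

Take coordinates with respect to the standard basis {E₁₁, E₁₂, E₂₁, E₂₂}.
The matrix [w₁|w₂|w₃|w₄] has determinant 27002.
A nonzero determinant means the columns are linearly independent.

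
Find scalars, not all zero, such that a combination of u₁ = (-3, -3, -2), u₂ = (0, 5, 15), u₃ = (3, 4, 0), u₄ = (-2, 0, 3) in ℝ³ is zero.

3u₁ + u₂ + u₃ - 3u₄ = 0

Write the vectors as columns of a matrix and find a nonzero vector in its null space.
One solution (up to scaling) is (3, 1, 1, -3).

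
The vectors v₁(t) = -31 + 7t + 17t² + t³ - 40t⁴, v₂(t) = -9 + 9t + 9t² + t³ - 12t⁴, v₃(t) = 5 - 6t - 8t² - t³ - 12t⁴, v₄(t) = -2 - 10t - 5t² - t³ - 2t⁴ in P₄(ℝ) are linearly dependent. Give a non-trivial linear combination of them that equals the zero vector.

Pass to coordinate vectors relative to the basis {1, t, …, t⁴}.
Write the vectors as columns of a matrix and find a nonzero vector in its null space.
One solution (up to scaling) is (1, -3, 0, -2).

v₁ - 3v₂ - 2v₄ = 0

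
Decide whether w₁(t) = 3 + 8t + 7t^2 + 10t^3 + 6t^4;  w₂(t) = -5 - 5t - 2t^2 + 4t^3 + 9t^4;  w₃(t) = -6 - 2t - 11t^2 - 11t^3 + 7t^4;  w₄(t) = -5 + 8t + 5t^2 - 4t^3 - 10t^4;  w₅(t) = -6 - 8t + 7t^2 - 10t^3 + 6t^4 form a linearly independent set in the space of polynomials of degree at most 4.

linearly independent

Take coordinates with respect to the standard basis {1, t, …, t^4}.
Form the 5×5 matrix with these as columns; its determinant is 345010.
A nonzero determinant means the columns are linearly independent.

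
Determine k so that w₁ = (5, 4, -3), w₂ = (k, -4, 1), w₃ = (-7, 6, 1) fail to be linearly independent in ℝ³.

k = 3/11

The set is linearly dependent precisely when det[w₁; w₂; w₃] = 0.
Cofactor expansion gives det = 6 - 22*k.
Setting this to zero gives k = 3/11.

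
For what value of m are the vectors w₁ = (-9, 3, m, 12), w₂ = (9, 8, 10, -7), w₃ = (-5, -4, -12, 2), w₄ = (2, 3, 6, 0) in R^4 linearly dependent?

m = -14/3

Place the vectors as rows of a 4×4 matrix; dependence ⇔ determinant zero.
The determinant works out to 27*m + 126.
Solving 27*m + 126 = 0 yields m = -14/3.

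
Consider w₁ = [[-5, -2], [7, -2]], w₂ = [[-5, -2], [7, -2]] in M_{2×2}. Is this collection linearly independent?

linearly dependent

Write each element as a coordinate vector in ℝ⁴ using {E₁₁, E₁₂, E₂₁, E₂₂}.
Row-reduce the matrix whose columns are w₁, w₂.
The reduction yields 1 nonzero row, so the rank is 1.
Since rank 1 < 2, the set is linearly dependent.
Indeed w₁ - w₂ = 0.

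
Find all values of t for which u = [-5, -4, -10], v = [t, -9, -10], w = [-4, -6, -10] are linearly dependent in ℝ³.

t = -5/2

Place the vectors as rows of a 3×3 matrix; dependence ⇔ determinant zero.
The determinant works out to 20*t + 50.
Setting this to zero gives t = -5/2.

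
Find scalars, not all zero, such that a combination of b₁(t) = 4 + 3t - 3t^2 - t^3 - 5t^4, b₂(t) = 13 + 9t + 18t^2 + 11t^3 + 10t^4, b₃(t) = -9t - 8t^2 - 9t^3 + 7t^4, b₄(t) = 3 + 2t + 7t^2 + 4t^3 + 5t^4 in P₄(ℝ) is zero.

b₁ - b₂ + 3b₄ = 0

Take coordinates with respect to {1, t, …, t^4}.
Set up α₁b₁ + … + α₄b₄ = 0 and solve the homogeneous system.
A generator of the null space is (1, -1, 0, 3).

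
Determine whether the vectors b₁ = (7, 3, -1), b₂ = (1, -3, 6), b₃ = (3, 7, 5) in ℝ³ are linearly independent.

The matrix [b₁|b₂|b₃] has determinant -376.
A nonzero determinant means the columns are linearly independent.

linearly independent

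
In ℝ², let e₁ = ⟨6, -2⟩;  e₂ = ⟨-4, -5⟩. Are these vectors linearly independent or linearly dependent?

Form the 2×2 matrix with these as columns; its determinant is -38.
A nonzero determinant means the columns are linearly independent.

linearly independent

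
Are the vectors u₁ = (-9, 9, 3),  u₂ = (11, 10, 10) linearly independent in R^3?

linearly independent

Row-reduce the matrix whose columns are u₁, u₂.
The reduction yields 2 nonzero rows, so the rank is 2.
Since rank = 2 (the number of vectors), the set is linearly independent.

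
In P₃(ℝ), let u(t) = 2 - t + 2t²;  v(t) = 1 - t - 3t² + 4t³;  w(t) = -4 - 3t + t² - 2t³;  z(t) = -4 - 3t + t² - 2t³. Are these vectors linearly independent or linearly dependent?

Write each element as a coordinate vector in ℝ⁴ using {1, t, …, t³}.
Two of the vectors are equal, giving an immediate dependence.

linearly dependent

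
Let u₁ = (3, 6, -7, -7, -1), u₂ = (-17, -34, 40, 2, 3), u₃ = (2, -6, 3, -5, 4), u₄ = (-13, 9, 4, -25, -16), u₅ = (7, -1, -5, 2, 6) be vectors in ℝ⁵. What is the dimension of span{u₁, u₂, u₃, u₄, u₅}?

dim = 3

Put the 5×5 matrix [u₁|u₂|u₃|u₄|u₅] into echelon form.
There are 3 pivot columns, so rank = 3.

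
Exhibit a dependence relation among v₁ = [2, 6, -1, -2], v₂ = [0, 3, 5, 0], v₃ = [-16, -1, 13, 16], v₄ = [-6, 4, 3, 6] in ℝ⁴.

2v₁ - v₂ + v₃ - 2v₄ = 0

Set up α₁v₁ + … + α₄v₄ = 0 and solve the homogeneous system.
The free variable yields coefficients (2, -1, 1, -2) (any nonzero multiple also works).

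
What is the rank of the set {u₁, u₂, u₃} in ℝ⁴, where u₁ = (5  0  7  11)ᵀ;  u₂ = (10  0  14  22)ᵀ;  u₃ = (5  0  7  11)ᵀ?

Form the matrix with u₁, u₂, u₃ as columns and reduce.
Exactly 1 pivot survives; hence the rank is 1.

rank 1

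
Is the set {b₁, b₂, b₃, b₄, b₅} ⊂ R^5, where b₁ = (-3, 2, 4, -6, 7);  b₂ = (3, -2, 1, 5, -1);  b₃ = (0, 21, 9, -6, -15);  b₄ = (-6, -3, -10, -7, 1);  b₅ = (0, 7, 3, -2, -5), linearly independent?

linearly dependent

One vector is a scalar multiple of another, so the set is dependent.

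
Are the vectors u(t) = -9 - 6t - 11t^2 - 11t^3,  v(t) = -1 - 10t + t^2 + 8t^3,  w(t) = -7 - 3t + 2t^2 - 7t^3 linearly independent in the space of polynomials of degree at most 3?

Write each element as a coordinate vector in ℝ⁴ using {1, t, …, t^3}.
Row-reduce the matrix whose columns are u, v, w.
The reduction yields 3 nonzero rows, so the rank is 3.
Since rank = 3 (the number of vectors), the set is linearly independent.

linearly independent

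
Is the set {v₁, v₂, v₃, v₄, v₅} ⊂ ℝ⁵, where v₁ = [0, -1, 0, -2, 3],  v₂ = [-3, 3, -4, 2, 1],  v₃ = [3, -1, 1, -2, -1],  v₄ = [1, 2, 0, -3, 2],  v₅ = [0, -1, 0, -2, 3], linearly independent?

Two of the vectors are equal, giving an immediate dependence.

linearly dependent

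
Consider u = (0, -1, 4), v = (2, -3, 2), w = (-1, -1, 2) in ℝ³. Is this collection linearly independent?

Row-reduce the matrix whose columns are u, v, w.
The reduction yields 3 nonzero rows, so the rank is 3.
Since rank = 3 (the number of vectors), the set is linearly independent.

linearly independent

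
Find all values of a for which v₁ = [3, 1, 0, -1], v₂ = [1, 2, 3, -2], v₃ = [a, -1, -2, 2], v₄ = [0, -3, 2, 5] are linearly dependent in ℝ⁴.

a = 13/2

Dependence holds iff the 4×4 matrix [v₁ v₂ v₃ v₄] is singular.
The determinant works out to 6*a - 39.
Solving 6*a - 39 = 0 yields a = 13/2.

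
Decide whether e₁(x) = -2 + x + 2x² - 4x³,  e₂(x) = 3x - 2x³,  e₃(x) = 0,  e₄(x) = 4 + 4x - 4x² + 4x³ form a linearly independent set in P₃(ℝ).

linearly dependent

Write each element as a coordinate vector in ℝ⁴ using {1, x, …, x³}.
One of the vectors is the zero vector, so the set is linearly dependent.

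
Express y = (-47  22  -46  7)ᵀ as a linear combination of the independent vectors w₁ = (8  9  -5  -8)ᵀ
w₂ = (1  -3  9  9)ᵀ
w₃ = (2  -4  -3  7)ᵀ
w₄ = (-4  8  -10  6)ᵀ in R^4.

Write y = α₁w₁ + … + α₄w₄ and equate components.
The system has the unique solution (α₁, …, α₄) = (-3, -3, -2, 4).

y = -3w₁ - 3w₂ - 2w₃ + 4w₄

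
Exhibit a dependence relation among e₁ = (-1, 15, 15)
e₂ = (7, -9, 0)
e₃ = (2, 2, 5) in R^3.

Set up α₁e₁ + … + α₃e₃ = 0 and solve the homogeneous system.
The free variable yields coefficients (1, 1, -3) (any nonzero multiple also works).

e₁ + e₂ - 3e₃ = 0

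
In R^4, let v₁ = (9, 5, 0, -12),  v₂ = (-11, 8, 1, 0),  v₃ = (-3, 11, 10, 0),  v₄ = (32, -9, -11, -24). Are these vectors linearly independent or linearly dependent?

Place the vectors as rows of a 4×4 matrix and reduce to echelon form.
The reduction yields 3 nonzero rows, so the rank is 3.
Since rank 3 < 4, the set is linearly dependent.

linearly dependent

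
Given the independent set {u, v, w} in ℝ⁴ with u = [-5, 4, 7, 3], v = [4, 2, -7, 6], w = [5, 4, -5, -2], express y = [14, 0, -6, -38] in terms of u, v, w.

y = -2u - 4v + 4w

Write y = c₁u + … + c₃w and equate components.
The system has the unique solution (c₁, c₂, c₃) = (-2, -4, 4).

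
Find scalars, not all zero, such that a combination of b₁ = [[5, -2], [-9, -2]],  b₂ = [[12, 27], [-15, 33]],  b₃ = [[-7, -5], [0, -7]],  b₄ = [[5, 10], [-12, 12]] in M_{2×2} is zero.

b₁ + b₂ + b₃ - 2b₄ = 0

Take coordinates with respect to {E₁₁, E₁₂, E₂₁, E₂₂}.
Write the vectors as columns of a matrix and find a nonzero vector in its null space.
A generator of the null space is (1, 1, 1, -2).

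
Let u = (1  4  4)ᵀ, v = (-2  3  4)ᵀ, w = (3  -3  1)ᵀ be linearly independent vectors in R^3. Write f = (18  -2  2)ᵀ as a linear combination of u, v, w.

Since u, v, w are independent, the coefficients expressing f are uniquely determined by a linear system.
Back-substitution yields (a₁, a₂, a₃) = (4, -4, 2).

f = 4u - 4v + 2w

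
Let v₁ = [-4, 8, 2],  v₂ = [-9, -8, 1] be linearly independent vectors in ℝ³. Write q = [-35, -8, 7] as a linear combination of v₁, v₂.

Write q = c₁v₁ + c₂v₂ and equate components.
The system has the unique solution (c₁, c₂) = (2, 3).

q = 2v₁ + 3v₂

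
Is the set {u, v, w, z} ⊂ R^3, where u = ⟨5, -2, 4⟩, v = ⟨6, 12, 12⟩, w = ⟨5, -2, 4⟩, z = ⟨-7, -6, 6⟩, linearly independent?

linearly dependent

There are 4 vectors in a 3-dimensional space, so they cannot be linearly independent.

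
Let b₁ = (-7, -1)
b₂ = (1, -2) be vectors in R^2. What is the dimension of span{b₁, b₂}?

Row-reduce the 2×2 matrix with these as rows.
Exactly 2 pivots survive; hence the rank is 2.

dim = 2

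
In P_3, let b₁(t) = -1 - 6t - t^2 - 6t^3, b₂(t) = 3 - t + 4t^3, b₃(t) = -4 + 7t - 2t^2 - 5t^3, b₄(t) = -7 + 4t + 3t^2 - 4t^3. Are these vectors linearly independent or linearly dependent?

linearly independent

Take coordinates with respect to the standard basis {1, t, …, t^3}.
The matrix [b₁|b₂|b₃|b₄] has determinant -26.
A nonzero determinant means the columns are linearly independent.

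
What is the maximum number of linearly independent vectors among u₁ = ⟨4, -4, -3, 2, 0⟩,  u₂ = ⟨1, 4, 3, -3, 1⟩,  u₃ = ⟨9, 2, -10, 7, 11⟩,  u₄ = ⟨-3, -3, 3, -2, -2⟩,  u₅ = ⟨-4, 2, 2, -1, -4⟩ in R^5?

Put the 5×5 matrix [u₁|u₂|u₃|u₄|u₅] into echelon form.
Reduction leaves 4 leading entries, giving rank 4.

4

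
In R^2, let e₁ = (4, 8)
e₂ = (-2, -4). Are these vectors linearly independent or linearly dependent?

Form the 2×2 matrix with these as columns; its determinant is 0.
A zero determinant means the columns are linearly dependent.

linearly dependent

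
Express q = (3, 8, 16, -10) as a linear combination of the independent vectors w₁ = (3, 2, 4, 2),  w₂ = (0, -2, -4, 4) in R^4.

q = w₁ - 3w₂

Solve the system with w₁, w₂ as columns and q as the right-hand side.
Back-substitution yields (c₁, c₂) = (1, -3).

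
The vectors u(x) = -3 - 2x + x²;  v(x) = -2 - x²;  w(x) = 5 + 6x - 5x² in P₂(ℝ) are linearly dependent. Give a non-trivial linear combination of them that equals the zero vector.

3u - 2v + w = 0

Pass to coordinate vectors relative to the basis {1, x, x²}.
Write the vectors as columns of a matrix and find a nonzero vector in its null space.
The free variable yields coefficients (3, -2, 1) (any nonzero multiple also works).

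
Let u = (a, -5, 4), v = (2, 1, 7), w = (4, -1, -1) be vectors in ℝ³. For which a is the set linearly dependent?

Place the vectors as rows of a 3×3 matrix; dependence ⇔ determinant zero.
Cofactor expansion gives det = 6*a - 174.
Setting this to zero gives a = 29.

a = 29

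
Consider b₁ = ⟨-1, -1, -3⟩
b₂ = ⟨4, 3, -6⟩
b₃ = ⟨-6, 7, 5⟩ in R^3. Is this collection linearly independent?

The matrix [b₁|b₂|b₃] has determinant -211.
A nonzero determinant means the columns are linearly independent.

linearly independent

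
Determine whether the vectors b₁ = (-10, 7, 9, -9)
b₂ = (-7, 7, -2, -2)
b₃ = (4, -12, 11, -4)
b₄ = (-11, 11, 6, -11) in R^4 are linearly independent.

Place the vectors as rows of a 4×4 matrix and reduce to echelon form.
The reduction yields 4 nonzero rows, so the rank is 4.
Since rank = 4 (the number of vectors), the set is linearly independent.

linearly independent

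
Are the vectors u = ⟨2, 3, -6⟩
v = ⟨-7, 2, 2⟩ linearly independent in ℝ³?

Place the vectors as rows of a 2×3 matrix and reduce to echelon form.
The reduction yields 2 nonzero rows, so the rank is 2.
Since rank = 2 (the number of vectors), the set is linearly independent.

linearly independent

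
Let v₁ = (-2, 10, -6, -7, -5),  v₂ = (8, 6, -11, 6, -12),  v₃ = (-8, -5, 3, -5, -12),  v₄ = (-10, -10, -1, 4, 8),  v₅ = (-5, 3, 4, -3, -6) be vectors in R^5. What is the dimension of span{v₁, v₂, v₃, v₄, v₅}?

dim = 5

Row-reduce the 5×5 matrix with these as rows.
There are 5 pivot columns, so rank = 5.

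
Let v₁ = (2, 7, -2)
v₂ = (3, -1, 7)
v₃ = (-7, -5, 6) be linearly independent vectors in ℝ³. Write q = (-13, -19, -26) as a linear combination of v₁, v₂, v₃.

Write q = a₁v₁ + … + a₃v₃ and equate components.
The system has the unique solution (a₁, a₂, a₃) = (-4, -4, -1).

q = -4v₁ - 4v₂ - v₃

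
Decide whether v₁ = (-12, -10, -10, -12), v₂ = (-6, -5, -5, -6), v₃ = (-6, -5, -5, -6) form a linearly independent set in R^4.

Row-reduce the matrix whose columns are v₁, v₂, v₃.
The reduction yields 1 nonzero row, so the rank is 1.
Since rank 1 < 3, the set is linearly dependent.
Indeed v₁ - 2v₂ = 0.

linearly dependent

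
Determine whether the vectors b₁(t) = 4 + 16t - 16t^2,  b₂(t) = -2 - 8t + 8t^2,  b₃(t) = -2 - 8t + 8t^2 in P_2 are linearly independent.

linearly dependent

Write each element as a coordinate vector in ℝ³ using {1, t, t^2}.
The matrix [b₁|b₂|b₃] has determinant 0.
A zero determinant means the columns are linearly dependent.
Indeed b₁ + 2b₂ = 0.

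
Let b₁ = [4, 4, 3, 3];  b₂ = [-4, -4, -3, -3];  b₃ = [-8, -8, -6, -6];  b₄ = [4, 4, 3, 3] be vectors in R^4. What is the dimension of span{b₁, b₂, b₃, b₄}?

1

Apply Gaussian elimination to the matrix whose rows are b₁, b₂, b₃, b₄.
Reduction leaves 1 leading entry, giving rank 1.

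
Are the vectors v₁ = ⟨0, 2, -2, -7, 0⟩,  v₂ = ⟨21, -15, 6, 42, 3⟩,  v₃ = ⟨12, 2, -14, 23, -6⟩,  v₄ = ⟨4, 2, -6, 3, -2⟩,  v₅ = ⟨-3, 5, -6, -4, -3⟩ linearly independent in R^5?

linearly dependent

Place the vectors as rows of a 5×5 matrix and reduce to echelon form.
The reduction yields 3 nonzero rows, so the rank is 3.
Since rank 3 < 5, the set is linearly dependent.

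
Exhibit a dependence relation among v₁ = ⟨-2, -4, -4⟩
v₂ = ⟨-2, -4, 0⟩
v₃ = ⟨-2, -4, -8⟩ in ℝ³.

2v₁ - v₂ - v₃ = 0

Row-reduce the matrix with v₁, v₂, v₃ as columns; the null space gives the coefficients.
The free variable yields coefficients (2, -1, -1) (any nonzero multiple also works).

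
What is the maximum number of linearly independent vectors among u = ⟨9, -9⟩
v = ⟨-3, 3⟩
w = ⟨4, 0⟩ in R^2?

2

Put the 2×3 matrix [u|v|w] into echelon form.
The echelon form has 2 nonzero rows, so the rank is 2.
(With 3 elements in a 2-dimensional space the rank is at most 2.)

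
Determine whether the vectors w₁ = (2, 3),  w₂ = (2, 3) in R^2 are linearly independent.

linearly dependent

Form the 2×2 matrix with these as columns; its determinant is 0.
A zero determinant means the columns are linearly dependent.
Indeed w₁ - w₂ = 0.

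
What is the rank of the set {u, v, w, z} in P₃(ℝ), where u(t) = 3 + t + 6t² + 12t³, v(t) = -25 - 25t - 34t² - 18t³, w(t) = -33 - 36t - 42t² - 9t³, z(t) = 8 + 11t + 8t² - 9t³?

rank 2

Use coordinates relative to {1, t, …, t³}.
Row-reduce the 4×4 matrix with these as rows.
Exactly 2 pivots survive; hence the rank is 2.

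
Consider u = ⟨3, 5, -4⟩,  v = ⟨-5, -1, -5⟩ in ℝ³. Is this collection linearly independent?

Place the vectors as rows of a 2×3 matrix and reduce to echelon form.
The reduction yields 2 nonzero rows, so the rank is 2.
Since rank = 2 (the number of vectors), the set is linearly independent.

linearly independent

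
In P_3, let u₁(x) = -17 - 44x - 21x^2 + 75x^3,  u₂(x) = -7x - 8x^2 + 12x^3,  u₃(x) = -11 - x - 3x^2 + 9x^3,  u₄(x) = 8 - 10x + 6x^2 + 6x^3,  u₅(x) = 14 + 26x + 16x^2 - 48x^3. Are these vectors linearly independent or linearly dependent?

Write each element as a coordinate vector in ℝ⁴ using {1, x, …, x^3}.
There are 5 vectors in a 4-dimensional space, so they cannot be linearly independent.

linearly dependent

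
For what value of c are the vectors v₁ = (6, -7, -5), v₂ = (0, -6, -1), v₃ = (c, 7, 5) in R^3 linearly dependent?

c = -6

Dependence holds iff the 3×3 matrix [v₁ v₂ v₃] is singular.
Cofactor expansion gives det = -23*c - 138.
This vanishes exactly when c = -6.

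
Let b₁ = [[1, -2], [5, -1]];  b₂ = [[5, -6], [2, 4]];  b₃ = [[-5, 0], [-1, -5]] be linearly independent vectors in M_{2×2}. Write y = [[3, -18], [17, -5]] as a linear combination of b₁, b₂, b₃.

y = 3b₁ + 2b₂ + 2b₃

Work in coordinates with respect to the standard basis {E₁₁, E₁₂, E₂₁, E₂₂}.
Write y = c₁b₁ + … + c₃b₃ and equate components.
Row-reducing the augmented matrix gives the unique coefficients (c₁, c₂, c₃) = (3, 2, 2).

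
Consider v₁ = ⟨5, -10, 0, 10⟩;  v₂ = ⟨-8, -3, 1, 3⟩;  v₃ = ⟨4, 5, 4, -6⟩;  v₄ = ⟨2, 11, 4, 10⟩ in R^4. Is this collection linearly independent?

linearly independent

Place the vectors as rows of a 4×4 matrix and reduce to echelon form.
The reduction yields 4 nonzero rows, so the rank is 4.
Since rank = 4 (the number of vectors), the set is linearly independent.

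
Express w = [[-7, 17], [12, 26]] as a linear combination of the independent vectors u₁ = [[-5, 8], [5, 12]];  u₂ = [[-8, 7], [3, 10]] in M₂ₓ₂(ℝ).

Identify each element with its coordinate vector in ℝ⁴ via {E₁₁, E₁₂, E₂₁, E₂₂}.
Write w = α₁u₁ + α₂u₂ and equate components.
Row-reducing the augmented matrix gives the unique coefficients (α₁, α₂) = (3, -1).

w = 3u₁ - u₂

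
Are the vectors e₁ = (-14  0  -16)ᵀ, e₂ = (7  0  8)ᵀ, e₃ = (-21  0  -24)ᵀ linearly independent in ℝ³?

linearly dependent

Form the 3×3 matrix with these as columns; its determinant is 0.
A zero determinant means the columns are linearly dependent.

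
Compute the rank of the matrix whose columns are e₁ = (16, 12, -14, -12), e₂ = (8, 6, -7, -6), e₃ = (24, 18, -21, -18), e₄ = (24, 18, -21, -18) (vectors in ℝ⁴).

1

Row-reduce the 4×4 matrix with these as rows.
The echelon form has 1 nonzero row, so the rank is 1.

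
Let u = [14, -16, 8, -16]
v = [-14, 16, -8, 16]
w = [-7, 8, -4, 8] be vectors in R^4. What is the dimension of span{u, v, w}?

1

Form the matrix with u, v, w as columns and reduce.
The echelon form has 1 nonzero row, so the rank is 1.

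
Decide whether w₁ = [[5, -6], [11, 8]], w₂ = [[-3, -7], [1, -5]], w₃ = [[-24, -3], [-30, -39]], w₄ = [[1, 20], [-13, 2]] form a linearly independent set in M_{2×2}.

linearly dependent

Write each element as a coordinate vector in ℝ⁴ using {E₁₁, E₁₂, E₂₁, E₂₂}.
Place the vectors as rows of a 4×4 matrix and reduce to echelon form.
The reduction yields 2 nonzero rows, so the rank is 2.
Since rank 2 < 4, the set is linearly dependent.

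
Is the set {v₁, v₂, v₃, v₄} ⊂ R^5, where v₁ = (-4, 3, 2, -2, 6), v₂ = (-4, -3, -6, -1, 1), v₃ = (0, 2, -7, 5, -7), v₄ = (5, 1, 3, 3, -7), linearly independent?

linearly independent

Row-reduce the matrix whose columns are v₁, v₂, v₃, v₄.
The reduction yields 4 nonzero rows, so the rank is 4.
Since rank = 4 (the number of vectors), the set is linearly independent.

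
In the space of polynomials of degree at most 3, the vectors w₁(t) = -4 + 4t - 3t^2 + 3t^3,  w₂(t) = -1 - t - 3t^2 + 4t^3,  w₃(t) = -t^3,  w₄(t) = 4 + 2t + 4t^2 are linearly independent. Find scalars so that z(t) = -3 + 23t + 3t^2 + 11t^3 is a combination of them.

Work in coordinates with respect to the standard basis {1, t, …, t^3}.
Solve the system with w₁, w₂, w₃, w₄ as columns and z as the right-hand side.
Row-reducing the augmented matrix gives the unique coefficients (a₁, …, a₄) = (4, -1, -3, 3).

z = 4w₁ - w₂ - 3w₃ + 3w₄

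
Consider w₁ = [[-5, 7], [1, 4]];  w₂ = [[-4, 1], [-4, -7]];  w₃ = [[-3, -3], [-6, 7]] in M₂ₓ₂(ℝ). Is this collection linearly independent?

Take coordinates with respect to the standard basis {E₁₁, E₁₂, E₂₁, E₂₂}.
Row-reduce the matrix whose columns are w₁, w₂, w₃.
The reduction yields 3 nonzero rows, so the rank is 3.
Since rank = 3 (the number of vectors), the set is linearly independent.

linearly independent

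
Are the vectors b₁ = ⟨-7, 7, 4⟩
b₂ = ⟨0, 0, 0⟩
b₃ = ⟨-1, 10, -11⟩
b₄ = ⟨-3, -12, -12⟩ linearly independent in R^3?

There are 4 vectors in a 3-dimensional space, so they cannot be linearly independent.

linearly dependent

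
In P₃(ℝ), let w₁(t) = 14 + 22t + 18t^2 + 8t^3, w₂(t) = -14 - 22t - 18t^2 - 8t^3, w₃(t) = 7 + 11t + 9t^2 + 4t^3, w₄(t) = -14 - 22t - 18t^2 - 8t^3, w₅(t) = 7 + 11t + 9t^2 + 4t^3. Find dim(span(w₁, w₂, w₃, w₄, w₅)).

Use coordinates relative to {1, t, …, t^3}.
Apply Gaussian elimination to the matrix whose rows are w₁, w₂, w₃, w₄, w₅.
The echelon form has 1 nonzero row, so the rank is 1.
(With 5 elements in a 4-dimensional space the rank is at most 4.)

1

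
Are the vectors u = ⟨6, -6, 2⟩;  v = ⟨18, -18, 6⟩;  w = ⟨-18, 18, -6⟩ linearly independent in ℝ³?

One vector is a scalar multiple of another, so the set is dependent.

linearly dependent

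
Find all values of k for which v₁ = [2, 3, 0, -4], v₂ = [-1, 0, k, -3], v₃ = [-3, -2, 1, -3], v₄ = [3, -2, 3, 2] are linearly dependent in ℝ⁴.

k = 5/11

Place the vectors as rows of a 4×4 matrix; dependence ⇔ determinant zero.
Cofactor expansion gives det = 77*k - 35.
Setting this to zero gives k = 5/11.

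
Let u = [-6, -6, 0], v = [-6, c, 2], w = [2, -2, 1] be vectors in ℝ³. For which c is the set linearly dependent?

Place the vectors as rows of a 3×3 matrix; dependence ⇔ determinant zero.
Cofactor expansion gives det = -6*c - 84.
Solving -6*c - 84 = 0 yields c = -14.

c = -14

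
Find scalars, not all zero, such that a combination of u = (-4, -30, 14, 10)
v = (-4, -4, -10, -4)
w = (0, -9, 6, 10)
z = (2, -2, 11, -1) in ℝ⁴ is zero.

u - 2v - 2w - 2z = 0

Row-reduce the matrix with u, v, w, z as columns; the null space gives the coefficients.
A generator of the null space is (1, -2, -2, -2).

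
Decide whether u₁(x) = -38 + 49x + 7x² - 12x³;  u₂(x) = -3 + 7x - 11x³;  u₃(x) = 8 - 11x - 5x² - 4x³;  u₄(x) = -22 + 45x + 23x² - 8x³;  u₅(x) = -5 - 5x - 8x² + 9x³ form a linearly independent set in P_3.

Take coordinates with respect to the standard basis {1, x, …, x³}.
There are 5 vectors in a 4-dimensional space, so they cannot be linearly independent.

linearly dependent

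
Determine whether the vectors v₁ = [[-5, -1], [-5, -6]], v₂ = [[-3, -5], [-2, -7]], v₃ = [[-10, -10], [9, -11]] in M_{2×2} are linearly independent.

Write each element as a coordinate vector in ℝ⁴ using {E₁₁, E₁₂, E₂₁, E₂₂}.
Row-reduce the matrix whose columns are v₁, v₂, v₃.
The reduction yields 3 nonzero rows, so the rank is 3.
Since rank = 3 (the number of vectors), the set is linearly independent.

linearly independent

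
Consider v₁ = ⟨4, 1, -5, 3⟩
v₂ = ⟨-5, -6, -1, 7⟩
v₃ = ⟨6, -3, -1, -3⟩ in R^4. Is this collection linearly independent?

linearly independent

Place the vectors as rows of a 3×4 matrix and reduce to echelon form.
The reduction yields 3 nonzero rows, so the rank is 3.
Since rank = 3 (the number of vectors), the set is linearly independent.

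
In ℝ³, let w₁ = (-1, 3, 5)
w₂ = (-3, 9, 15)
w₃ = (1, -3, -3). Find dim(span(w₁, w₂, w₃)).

dim = 2

Apply Gaussian elimination to the matrix whose rows are w₁, w₂, w₃.
Exactly 2 pivots survive; hence the rank is 2.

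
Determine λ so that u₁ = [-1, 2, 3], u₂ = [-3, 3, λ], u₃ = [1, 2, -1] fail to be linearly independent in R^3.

Place the vectors as rows of a 3×3 matrix; dependence ⇔ determinant zero.
Cofactor expansion gives det = 4*λ - 30.
Setting this to zero gives λ = 15/2.

λ = 15/2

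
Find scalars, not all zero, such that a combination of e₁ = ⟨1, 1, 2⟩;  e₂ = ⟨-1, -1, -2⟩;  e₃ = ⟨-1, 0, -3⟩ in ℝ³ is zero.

Solve the homogeneous system with e₁, e₂, e₃ as columns by row-reducing the coefficient matrix.
The free variable yields coefficients (1, 1, 0) (any nonzero multiple also works).

e₁ + e₂ = 0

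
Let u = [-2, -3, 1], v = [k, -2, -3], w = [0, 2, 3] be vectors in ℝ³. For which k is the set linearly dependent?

Dependence holds iff the 3×3 matrix [u v w] is singular.
Expanding, det = 11*k.
This vanishes exactly when k = 0.

k = 0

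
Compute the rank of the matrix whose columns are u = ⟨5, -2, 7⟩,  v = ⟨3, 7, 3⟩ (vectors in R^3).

rank 2

Row-reduce the 2×3 matrix with these as rows.
Exactly 2 pivots survive; hence the rank is 2.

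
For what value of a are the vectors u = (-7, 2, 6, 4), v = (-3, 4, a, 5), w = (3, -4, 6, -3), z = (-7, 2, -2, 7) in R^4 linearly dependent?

a = -34/3

Dependence holds iff the 4×4 matrix [u v w z] is singular.
Cofactor expansion gives det = -66*a - 748.
This vanishes exactly when a = -34/3.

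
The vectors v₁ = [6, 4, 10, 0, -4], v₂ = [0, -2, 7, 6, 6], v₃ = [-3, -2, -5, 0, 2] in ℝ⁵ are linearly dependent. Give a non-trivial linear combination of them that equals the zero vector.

v₁ + 2v₃ = 0

Row-reduce the matrix with v₁, v₂, v₃ as columns; the null space gives the coefficients.
A generator of the null space is (1, 0, 2).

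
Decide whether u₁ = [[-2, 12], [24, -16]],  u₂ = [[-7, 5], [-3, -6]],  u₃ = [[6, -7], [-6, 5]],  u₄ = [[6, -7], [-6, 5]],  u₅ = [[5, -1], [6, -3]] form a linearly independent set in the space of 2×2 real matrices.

linearly dependent

Write each element as a coordinate vector in ℝ⁴ using {E₁₁, E₁₂, E₂₁, E₂₂}.
There are 5 vectors in a 4-dimensional space, so they cannot be linearly independent.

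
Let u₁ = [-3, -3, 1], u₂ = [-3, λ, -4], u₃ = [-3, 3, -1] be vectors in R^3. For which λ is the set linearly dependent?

λ = 12

Dependence holds iff the 3×3 matrix [u₁ u₂ u₃] is singular.
Expanding, det = 6*λ - 72.
Solving 6*λ - 72 = 0 yields λ = 12.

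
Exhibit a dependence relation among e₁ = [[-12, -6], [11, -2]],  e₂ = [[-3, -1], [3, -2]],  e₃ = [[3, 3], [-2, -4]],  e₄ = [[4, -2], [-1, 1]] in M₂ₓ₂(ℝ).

e₁ - 3e₂ + e₃ = 0

Write each element as a vector in ℝ⁴ using {E₁₁, E₁₂, E₂₁, E₂₂}.
Set up α₁e₁ + … + α₄e₄ = 0 and solve the homogeneous system.
One solution (up to scaling) is (1, -3, 1, 0).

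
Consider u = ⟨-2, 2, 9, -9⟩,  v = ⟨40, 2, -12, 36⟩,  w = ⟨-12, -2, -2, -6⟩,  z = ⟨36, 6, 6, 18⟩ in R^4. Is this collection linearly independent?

linearly dependent

Form the 4×4 matrix with these as columns; its determinant is 0.
A zero determinant means the columns are linearly dependent.
Indeed 2u + v + 3w = 0.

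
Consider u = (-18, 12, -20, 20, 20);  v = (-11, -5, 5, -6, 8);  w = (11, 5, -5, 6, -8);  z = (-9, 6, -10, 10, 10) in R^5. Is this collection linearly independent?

linearly dependent

One vector is a scalar multiple of another, so the set is dependent.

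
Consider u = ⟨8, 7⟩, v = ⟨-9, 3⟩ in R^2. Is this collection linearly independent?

Form the 2×2 matrix with these as columns; its determinant is 87.
A nonzero determinant means the columns are linearly independent.

linearly independent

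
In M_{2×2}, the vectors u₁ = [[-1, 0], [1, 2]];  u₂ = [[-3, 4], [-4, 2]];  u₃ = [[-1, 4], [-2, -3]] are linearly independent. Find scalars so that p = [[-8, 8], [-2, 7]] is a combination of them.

Work in coordinates with respect to the standard basis {E₁₁, E₁₂, E₂₁, E₂₂}.
Set up the augmented matrix [u₁ | u₂ | u₃ | p] and row-reduce.
The system has the unique solution (c₁, c₂, c₃) = (4, 1, 1).

p = 4u₁ + u₂ + u₃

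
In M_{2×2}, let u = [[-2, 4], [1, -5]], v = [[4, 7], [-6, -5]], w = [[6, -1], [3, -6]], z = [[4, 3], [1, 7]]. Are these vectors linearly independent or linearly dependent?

Take coordinates with respect to the standard basis {E₁₁, E₁₂, E₂₁, E₂₂}.
Row-reduce the matrix whose columns are u, v, w, z.
The reduction yields 4 nonzero rows, so the rank is 4.
Since rank = 4 (the number of vectors), the set is linearly independent.

linearly independent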